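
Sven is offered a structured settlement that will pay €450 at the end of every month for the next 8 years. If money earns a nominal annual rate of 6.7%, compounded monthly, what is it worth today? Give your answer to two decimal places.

€33,370.65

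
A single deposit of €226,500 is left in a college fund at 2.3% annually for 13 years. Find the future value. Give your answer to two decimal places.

226,500 × (1+0.023)^13 = 226,500 × 1.343950 = 304,404.7638

€304,404.76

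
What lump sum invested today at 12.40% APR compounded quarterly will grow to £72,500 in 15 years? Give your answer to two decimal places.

i = 0.124/4 = 0.031 per quarter; n = 15·4 = 60.
PV = FV·(1+i)^(−n) = 72,500 × 0.160133 = 11,609.6223

£11,609.62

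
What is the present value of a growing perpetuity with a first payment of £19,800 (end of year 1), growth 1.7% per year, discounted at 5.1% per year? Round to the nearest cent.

PV = PMT / (i − g) = 19800 / (0.051 − 0.017) = 19800 / 0.034000 = 582,352.9412

£582,352.94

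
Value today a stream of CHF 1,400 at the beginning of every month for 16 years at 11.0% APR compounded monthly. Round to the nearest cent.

CHF 127,397.01

Periodic rate i = 0.11/12 = 0.00916667; n = 16 × 12 = 192 periods.
PV = PMT · [1 − (1+i)^(−n)] / i × (1+i) = 1400 · 90.997863 = 127,397.0085
(annuity-due: payments at period start, so ×(1+i).)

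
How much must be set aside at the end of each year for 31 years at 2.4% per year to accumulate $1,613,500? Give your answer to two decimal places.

PMT = 1.6135e+06 / ( [(1+0.024)^31 − 1] / 0.024 ) = 1.6135e+06 / 45.246868 = 35,659.9265

$35,659.93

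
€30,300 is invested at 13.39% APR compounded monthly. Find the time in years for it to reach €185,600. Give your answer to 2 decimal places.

Periodic rate i = 0.1339/12 = 0.0111583.
n = ln(185600/30300) / ln(1+0.0111583) = ln(6.12541) / 0.011097 = 163.3344 months
= 163.3344/12 years

13.61 years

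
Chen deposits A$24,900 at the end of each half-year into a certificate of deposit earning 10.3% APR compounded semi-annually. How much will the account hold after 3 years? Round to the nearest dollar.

With 2 periods per year: i = 0.0515, n = 6.
FV = 24900 × [(1+0.0515)^6 − 1] / 0.0515 = 24900 × 6.827636 = 170,008.1472

A$170,008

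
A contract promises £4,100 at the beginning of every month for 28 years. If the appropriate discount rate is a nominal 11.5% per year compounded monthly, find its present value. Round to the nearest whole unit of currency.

i = 0.115/12 = 0.00958333 per month; n = 28·12 = 336.
PV = 4100 × [1 − (1+0.00958333)^(−336)] / 0.00958333 × (1+i) = 4100 × 101.073618 = 414,401.8346
Payments are at the start of each period, so multiply by (1+i).

£414,402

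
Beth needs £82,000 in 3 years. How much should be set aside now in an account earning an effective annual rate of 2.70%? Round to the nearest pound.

£75,701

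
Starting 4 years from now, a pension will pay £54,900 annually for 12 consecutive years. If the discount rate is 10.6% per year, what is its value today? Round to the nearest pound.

£268,554

PV at t=3 (ordinary 12-year annuity): 54900 × a(12|0.106) = 54900 × 6.617963 = 363,326.1423
Discount back 3 years: 363,326.1423 × (1+0.106)^(−3) = 363,326.1423 × 0.739153 = 268,553.7782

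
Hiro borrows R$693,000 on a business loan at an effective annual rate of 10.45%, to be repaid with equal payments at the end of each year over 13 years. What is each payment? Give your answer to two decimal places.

R$99,845.14

PMT = 693000 / ( [1 − (1+0.1045)^(−13)] / 0.1045 ) = 693000 / 6.940749 = 99,845.1367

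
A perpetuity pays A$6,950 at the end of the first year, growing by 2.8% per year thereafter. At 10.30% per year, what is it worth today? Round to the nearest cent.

A$92,666.67

PV = D₁/(r − g) = 6950/(0.103 − 0.028) = 92,666.6667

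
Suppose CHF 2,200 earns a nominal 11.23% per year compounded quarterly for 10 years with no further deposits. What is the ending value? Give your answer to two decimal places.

Periodic rate i = 0.1123/4 = 0.028075; n = 10 × 4 = 40 periods.
FV = 2,200 × (1 + 0.028075)^40 = 6,659.0859

CHF 6,659.09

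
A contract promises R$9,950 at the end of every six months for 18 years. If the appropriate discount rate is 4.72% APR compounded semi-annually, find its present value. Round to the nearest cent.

With 2 periods per year: i = 0.0236, n = 36.
PV = PMT · [1 − (1+i)^(−n)] / i = 9950 · 24.075118 = 239,547.4196

R$239,547.42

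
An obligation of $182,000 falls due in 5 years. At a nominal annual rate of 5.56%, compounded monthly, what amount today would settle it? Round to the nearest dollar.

With 12 periods per year: i = 0.00463333, n = 60.
Discount factor = (1+0.00463333)^(−60) = 0.757783; PV = 182,000 × 0.757783 = 137,916.5425

$137,917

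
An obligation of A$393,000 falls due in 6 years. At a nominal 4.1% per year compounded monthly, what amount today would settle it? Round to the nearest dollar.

Periodic rate i = 0.041/12 = 0.00341667; n = 6 × 12 = 72 periods.
Discount factor = (1+0.00341667)^(−72) = 0.782250; PV = 393,000 × 0.782250 = 307,424.3089

A$307,424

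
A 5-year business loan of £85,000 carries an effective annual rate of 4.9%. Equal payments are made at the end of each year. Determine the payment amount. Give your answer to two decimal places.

£19,578.62

PMT = 85000 / ( [1 − (1+0.049)^(−5)] / 0.049 ) = 85000 / 4.341471 = 19,578.6181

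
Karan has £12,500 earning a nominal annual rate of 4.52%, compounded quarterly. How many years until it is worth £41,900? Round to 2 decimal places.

26.91 years

Periodic rate i = 0.0452/4 = 0.0113.
n = ln(41900/12500) / ln(1+0.0113) = ln(3.35200) / 0.011237 = 107.6441 quarters
= 107.6441/4 years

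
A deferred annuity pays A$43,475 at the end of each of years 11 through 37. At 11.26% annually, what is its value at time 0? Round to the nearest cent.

Value one period before first payment (t=10): 43475 × [1 − (1+0.1126)^(−27)] / 0.1126 = 43475 × 8.382905 = 364,446.8162
Discount back 10 years: 364,446.8162 × (1+0.1126)^(−10) = 364,446.8162 × 0.344040 = 125,384.4284

A$125,384.43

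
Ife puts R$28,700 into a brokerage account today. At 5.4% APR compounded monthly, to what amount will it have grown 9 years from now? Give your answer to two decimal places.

Periodic rate i = 0.054/12 = 0.0045; n = 9 × 12 = 108 periods.
FV = 28,700 × (1 + 0.0045)^108 = 46,609.6170

R$46,609.62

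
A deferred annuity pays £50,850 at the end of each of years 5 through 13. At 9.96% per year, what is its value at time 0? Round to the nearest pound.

Value one period before first payment (t=4): 50850 × [1 − (1+0.0996)^(−9)] / 0.0996 = 50850 × 5.768192 = 293,312.5508
PV₀ = 293,312.5508 / (1+0.0996)^4 = 293,312.5508 / 1.461972 = 200,628.0823

£200,628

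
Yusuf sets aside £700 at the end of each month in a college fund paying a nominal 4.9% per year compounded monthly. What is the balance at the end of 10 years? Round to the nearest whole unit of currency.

i = 0.049/12 = 0.00408333 per month; n = 10·12 = 120.
Accumulation factor s(120|0.00408333) = 154.454319; FV = 700 × 154.454319 = 108,118.0230

£108,118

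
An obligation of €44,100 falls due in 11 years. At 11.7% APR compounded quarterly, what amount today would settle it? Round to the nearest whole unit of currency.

€12,403

With 4 periods per year: i = 0.02925, n = 44.
PV = 44,100 / (1 + 0.02925)^44 = 44,100 / 3.555646 = 12,402.8091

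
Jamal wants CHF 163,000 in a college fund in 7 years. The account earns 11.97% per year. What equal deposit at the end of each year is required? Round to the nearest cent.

CHF 16,171.12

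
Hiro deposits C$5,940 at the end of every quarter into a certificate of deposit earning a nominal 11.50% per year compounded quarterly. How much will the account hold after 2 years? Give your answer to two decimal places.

Periodic rate i = 0.115/4 = 0.02875; n = 2 × 4 = 8 periods.
FV = PMT · [(1+i)^n − 1] / i = 5940 · 8.852990 = 52,586.7592

C$52,586.76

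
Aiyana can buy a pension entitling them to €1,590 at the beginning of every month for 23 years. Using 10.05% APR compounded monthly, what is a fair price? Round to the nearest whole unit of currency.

€172,283

With 12 periods per year: i = 0.008375, n = 276.
PV = 1590 × [1 − (1+0.008375)^(−276)] / 0.008375 × (1+i) = 1590 × 108.354125 = 172,283.0593
Payments are at the start of each period, so multiply by (1+i).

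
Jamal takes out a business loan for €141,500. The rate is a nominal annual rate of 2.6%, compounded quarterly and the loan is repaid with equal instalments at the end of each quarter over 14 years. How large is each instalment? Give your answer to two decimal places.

i = 0.026/4 = 0.0065 per quarter; n = 14·4 = 56.
Annuity-PV factor = 46.813817; PMT = 141500 / 46.813817 = 3,022.6119

€3,022.61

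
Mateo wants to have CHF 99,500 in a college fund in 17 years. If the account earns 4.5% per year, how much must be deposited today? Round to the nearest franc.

PV = 99,500 / (1 + 0.045)^17 = 99,500 / 2.113377 = 47,081.0504

CHF 47,081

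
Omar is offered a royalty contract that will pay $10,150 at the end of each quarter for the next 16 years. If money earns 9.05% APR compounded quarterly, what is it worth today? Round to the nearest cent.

$341,460.07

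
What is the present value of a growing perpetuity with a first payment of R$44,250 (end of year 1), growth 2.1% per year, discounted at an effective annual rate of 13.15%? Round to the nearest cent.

PV = D₁/(r − g) = 44250/(0.1315 − 0.021) = 400,452.4887

R$400,452.49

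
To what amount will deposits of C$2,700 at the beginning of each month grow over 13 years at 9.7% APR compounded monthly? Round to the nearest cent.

C$845,540.78

i = 0.097/12 = 0.00808333 per month; n = 13·12 = 156.
FV = PMT · [(1+i)^n − 1] / i × (1+i) = 2700 · 313.163250 = 845,540.7755
Payments are at the start of each period, so multiply by (1+i).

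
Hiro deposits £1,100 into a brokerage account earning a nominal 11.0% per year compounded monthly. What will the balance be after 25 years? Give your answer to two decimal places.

£16,992.68

i = 0.11/12 = 0.00916667 per month; n = 25·12 = 300.
1,100 × (1+0.00916667)^300 = 1,100 × 15.447889 = 16,992.6774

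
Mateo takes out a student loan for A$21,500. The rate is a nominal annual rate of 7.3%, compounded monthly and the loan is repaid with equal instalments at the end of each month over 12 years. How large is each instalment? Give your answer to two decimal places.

A$224.56

i = 0.073/12 = 0.00608333 per month; n = 12·12 = 144.
Annuity-PV factor = 95.744881; PMT = 21500 / 95.744881 = 224.5551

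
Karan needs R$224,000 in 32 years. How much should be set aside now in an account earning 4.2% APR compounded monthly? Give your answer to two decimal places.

Periodic rate i = 0.042/12 = 0.0035; n = 32 × 12 = 384 periods.
Discount factor = (1+0.0035)^(−384) = 0.261413; PV = 224,000 × 0.261413 = 58,556.5280

R$58,556.53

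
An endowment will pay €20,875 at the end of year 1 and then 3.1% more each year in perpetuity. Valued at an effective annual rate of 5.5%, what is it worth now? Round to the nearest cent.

€869,791.67

PV = PMT / (i − g) = 20875 / (0.055 − 0.031) = 20875 / 0.024000 = 869,791.6667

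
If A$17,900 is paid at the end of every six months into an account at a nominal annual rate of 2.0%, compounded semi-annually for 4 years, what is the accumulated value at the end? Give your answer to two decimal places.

A$148,313.50

i = 0.02/2 = 0.01 per half-year; n = 4·2 = 8.
FV = 17900 × [(1+0.01)^8 − 1] / 0.01 = 17900 × 8.285671 = 148,313.5031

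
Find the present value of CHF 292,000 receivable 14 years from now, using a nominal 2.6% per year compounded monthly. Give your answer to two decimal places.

With 12 periods per year: i = 0.00216667, n = 168.
Discount factor = (1+0.00216667)^(−168) = 0.695165; PV = 292,000 × 0.695165 = 202,988.1427

CHF 202,988.14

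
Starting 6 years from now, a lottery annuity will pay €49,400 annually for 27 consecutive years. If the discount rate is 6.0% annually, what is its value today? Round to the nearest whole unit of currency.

Value one period before first payment (t=5): 49400 × [1 − (1+0.06)^(−27)] / 0.06 = 49400 × 13.210534 = 652,600.3865
Discount back 5 years: 652,600.3865 × (1+0.06)^(−5) = 652,600.3865 × 0.747258 = 487,660.9724

€487,661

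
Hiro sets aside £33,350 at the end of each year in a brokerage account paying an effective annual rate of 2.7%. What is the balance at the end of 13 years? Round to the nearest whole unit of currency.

FV = PMT · [(1+i)^n − 1] / i = 33350 · 15.329277 = 511,231.3750

£511,231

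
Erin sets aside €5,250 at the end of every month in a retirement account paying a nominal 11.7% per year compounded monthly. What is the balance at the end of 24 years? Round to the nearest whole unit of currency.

Periodic rate i = 0.117/12 = 0.00975; n = 24 × 12 = 288 periods.
Accumulation factor s(288|0.00975) = 1574.646483; FV = 5250 × 1574.646483 = 8,266,894.0368

€8,266,894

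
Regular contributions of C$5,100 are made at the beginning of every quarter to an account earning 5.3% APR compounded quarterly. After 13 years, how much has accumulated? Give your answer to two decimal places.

i = 0.053/4 = 0.01325 per quarter; n = 13·4 = 52.
FV = 5100 × [(1+0.01325)^52 − 1] / 0.01325 × (1+i) = 5100 × 75.151125 = 383,270.7393
(annuity-due: payments at period start, so ×(1+i).)

C$383,270.74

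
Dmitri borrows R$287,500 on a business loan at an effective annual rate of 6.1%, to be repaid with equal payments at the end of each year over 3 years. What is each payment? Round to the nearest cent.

R$107,755.63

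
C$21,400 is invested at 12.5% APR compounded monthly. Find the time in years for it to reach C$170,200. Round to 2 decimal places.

16.67 years

Periodic rate i = 0.125/12 = 0.0104167.
n = ln(170200/21400) / ln(1+0.0104167) = ln(7.95327) / 0.010363 = 200.0990 months
= 200.0990/12 years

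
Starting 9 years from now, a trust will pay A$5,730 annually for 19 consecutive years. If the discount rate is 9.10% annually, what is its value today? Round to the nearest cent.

Value one period before first payment (t=8): 5730 × [1 − (1+0.091)^(−19)] / 0.091 = 5730 × 8.888677 = 50,932.1196
PV₀ = 50,932.1196 / (1+0.091)^8 = 50,932.1196 / 2.007234 = 25,374.2810

A$25,374.28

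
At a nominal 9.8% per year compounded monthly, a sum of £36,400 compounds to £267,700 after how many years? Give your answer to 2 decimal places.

20.44 years

Periodic rate i = 0.098/12 = 0.00816667.
(1+i)^n = 267700/36400 = 7.35440, so n = ln 7.35440 / ln 1.00817 = 245.3185 months
= 245.3185/12 years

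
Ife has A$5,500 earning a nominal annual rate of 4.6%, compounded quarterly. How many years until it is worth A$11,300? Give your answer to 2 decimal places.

Periodic rate i = 0.046/4 = 0.0115.
n = ln(11300/5500) / ln(1+0.0115) = ln(2.05455) / 0.011434 = 62.9728 quarters
= 62.9728/4 years

15.74 years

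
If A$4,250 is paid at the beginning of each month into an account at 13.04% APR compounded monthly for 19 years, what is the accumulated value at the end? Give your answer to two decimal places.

i = 0.1304/12 = 0.0108667 per month; n = 19·12 = 228.
Accumulation factor s(228|0.0108667) × (1+i) = 1000.431278; FV = 4250 × 1000.431278 = 4,251,832.9333
Payments are at the start of each period, so multiply by (1+i).

A$4,251,832.93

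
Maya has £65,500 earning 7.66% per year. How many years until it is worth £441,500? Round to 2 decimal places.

25.85 years

n = ln(441500/65500) / ln(1+0.0766) = ln(6.74046) / 0.073808 = 25.8526 years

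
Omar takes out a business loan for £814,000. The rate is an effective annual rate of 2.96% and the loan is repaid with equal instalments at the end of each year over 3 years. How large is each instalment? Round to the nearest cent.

PMT = 814000 / ( [1 − (1+0.0296)^(−3)] / 0.0296 ) = 814000 / 2.830788 = 287,552.4318

£287,552.43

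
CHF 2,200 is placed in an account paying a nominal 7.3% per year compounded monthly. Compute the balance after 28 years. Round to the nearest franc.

Periodic rate i = 0.073/12 = 0.00608333; n = 28 × 12 = 336 periods.
2,200 × (1+0.00608333)^336 = 2,200 × 7.673769 = 16,882.2925

CHF 16,882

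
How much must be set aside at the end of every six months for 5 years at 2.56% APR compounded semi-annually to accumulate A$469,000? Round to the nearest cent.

i = 0.0256/2 = 0.0128 per half-year; n = 5·2 = 10.
FV-annuity factor = 10.596108; PMT = 469000 / 10.596108 = 44,261.5344

A$44,261.53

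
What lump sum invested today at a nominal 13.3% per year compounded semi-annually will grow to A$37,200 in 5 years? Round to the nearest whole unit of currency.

A$19,540

i = 0.133/2 = 0.0665 per half-year; n = 5·2 = 10.
PV = 37,200 / (1 + 0.0665)^10 = 37,200 / 1.903744 = 19,540.4402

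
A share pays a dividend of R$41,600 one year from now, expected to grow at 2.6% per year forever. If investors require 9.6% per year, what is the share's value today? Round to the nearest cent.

R$594,285.71

PV = PMT / (i − g) = 41600 / (0.096 − 0.026) = 41600 / 0.070000 = 594,285.7143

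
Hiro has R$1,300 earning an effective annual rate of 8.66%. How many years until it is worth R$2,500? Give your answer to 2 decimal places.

(1+i)^n = 2500/1300 = 1.92308, so n = ln 1.92308 / ln 1.0866 = 7.8736 years

7.87 years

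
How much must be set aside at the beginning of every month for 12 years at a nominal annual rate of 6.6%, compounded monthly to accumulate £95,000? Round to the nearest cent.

£431.95

i = 0.066/12 = 0.0055 per month; n = 12·12 = 144.
FV-annuity factor × (1+i) = 219.934254; PMT = 95000 / 219.934254 = 431.9473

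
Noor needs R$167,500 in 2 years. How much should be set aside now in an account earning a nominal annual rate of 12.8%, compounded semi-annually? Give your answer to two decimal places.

R$130,691.79

Periodic rate i = 0.128/2 = 0.064; n = 2 × 2 = 4 periods.
PV = 167,500 / (1 + 0.064)^4 = 167,500 / 1.281641 = 130,691.7880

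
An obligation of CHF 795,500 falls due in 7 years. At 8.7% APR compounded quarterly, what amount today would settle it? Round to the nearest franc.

CHF 435,502

i = 0.087/4 = 0.02175 per quarter; n = 7·4 = 28.
PV = 795,500 / (1 + 0.02175)^28 = 795,500 / 1.826628 = 435,501.9312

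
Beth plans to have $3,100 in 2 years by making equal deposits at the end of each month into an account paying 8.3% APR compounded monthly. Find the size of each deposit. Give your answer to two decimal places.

i = 0.083/12 = 0.00691667 per month; n = 2·12 = 24.
FV-annuity factor = 26.009444; PMT = 3100 / 26.009444 = 119.1875

$119.19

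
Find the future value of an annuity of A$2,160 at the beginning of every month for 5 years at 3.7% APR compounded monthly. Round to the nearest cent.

i = 0.037/12 = 0.00308333 per month; n = 5·12 = 60.
FV = PMT · [(1+i)^n − 1] / i × (1+i) = 2160 · 66.000506 = 142,561.0922
(Beginning-of-period payments → annuity-due factor ×(1+i).)

A$142,561.09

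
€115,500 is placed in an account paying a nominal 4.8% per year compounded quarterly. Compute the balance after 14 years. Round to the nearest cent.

€225,263.43

With 4 periods per year: i = 0.012, n = 56.
115,500 × (1+0.012)^56 = 115,500 × 1.950333 = 225,263.4257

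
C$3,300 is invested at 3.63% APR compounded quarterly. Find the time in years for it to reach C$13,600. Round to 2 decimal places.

Periodic rate i = 0.0363/4 = 0.009075.
(1+i)^n = 13600/3300 = 4.12121, so n = ln 4.12121 / ln 1.00907 = 156.7563 quarters
= 156.7563/4 years

39.19 years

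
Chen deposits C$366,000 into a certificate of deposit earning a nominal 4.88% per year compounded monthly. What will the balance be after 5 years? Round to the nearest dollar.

C$466,911

With 12 periods per year: i = 0.00406667, n = 60.
FV = PV·(1+i)^n = 366,000 × 1.275713 = 466,910.9438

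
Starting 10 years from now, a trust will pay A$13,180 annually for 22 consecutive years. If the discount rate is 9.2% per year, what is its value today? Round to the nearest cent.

A$55,523.02

PV at t=9 (ordinary 22-year annuity): 13180 × a(22|0.092) = 13180 × 9.301680 = 122,596.1489
PV₀ = 122,596.1489 / (1+0.092)^9 = 122,596.1489 / 2.208024 = 55,523.0203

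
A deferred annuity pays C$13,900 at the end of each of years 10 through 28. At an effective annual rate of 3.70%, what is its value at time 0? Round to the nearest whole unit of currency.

C$135,063

PV at t=9 (ordinary 19-year annuity): 13900 × a(19|0.037) = 13900 × 13.475073 = 187,303.5213
PV₀ = 187,303.5213 / (1+0.037)^9 = 187,303.5213 / 1.386784 = 135,063.2310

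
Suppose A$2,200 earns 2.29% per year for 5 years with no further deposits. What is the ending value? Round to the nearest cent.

A$2,463.70

2,200 × (1+0.0229)^5 = 2,200 × 1.119866 = 2,463.7043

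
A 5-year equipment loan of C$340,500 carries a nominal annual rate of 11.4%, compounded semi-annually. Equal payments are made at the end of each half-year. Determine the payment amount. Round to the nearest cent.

C$45,607.74

i = 0.114/2 = 0.057 per half-year; n = 5·2 = 10.
PMT = 340500 / ( [1 − (1+0.057)^(−10)] / 0.057 ) = 340500 / 7.465838 = 45,607.7380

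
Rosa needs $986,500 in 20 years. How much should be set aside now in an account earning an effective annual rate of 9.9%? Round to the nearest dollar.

PV = FV·(1+i)^(−n) = 986,500 × 0.151372 = 149,328.6851

$149,329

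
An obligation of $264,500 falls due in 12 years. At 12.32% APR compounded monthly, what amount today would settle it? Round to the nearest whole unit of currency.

$60,763

i = 0.1232/12 = 0.0102667 per month; n = 12·12 = 144.
PV = FV·(1+i)^(−n) = 264,500 × 0.229727 = 60,762.8647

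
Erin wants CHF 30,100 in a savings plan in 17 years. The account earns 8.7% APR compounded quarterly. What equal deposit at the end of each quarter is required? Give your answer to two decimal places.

CHF 197.22

Periodic rate i = 0.087/4 = 0.02175; n = 17 × 4 = 68 periods.
FV-annuity factor = 152.621822; PMT = 30100 / 152.621822 = 197.2195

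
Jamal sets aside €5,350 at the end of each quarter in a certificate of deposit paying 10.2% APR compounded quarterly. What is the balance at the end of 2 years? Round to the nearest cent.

With 4 periods per year: i = 0.0255, n = 8.
FV = PMT · [(1+i)^n − 1] / i = 5350 · 8.751599 = 46,821.0529

€46,821.05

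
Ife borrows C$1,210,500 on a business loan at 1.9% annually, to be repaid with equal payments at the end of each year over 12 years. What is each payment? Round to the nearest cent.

Annuity-PV factor = 10.640581; PMT = 1.2105e+06 / 10.640581 = 113,762.5797

C$113,762.58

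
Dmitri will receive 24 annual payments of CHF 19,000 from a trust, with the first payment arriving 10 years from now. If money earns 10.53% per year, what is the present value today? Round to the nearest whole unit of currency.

CHF 66,654

PV at t=9 (ordinary 24-year annuity): 19000 × a(24|0.1053) = 19000 × 8.637569 = 164,113.8032
PV₀ = 164,113.8032 / (1+0.1053)^9 = 164,113.8032 / 2.462190 = 66,653.5952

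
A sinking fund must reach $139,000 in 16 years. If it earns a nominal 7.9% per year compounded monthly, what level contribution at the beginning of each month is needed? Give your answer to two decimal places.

$360.05

Periodic rate i = 0.079/12 = 0.00658333; n = 16 × 12 = 192 periods.
FV-annuity factor × (1+i) = 386.056944; PMT = 139000 / 386.056944 = 360.0505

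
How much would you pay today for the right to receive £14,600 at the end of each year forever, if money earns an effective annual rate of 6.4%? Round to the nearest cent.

PV = C/r = 14600/0.064 = 228,125.0000

£228,125.00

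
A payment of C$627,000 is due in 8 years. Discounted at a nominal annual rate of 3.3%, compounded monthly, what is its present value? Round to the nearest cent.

With 12 periods per year: i = 0.00275, n = 96.
PV = FV·(1+i)^(−n) = 627,000 × 0.768252 = 481,693.9127

C$481,693.91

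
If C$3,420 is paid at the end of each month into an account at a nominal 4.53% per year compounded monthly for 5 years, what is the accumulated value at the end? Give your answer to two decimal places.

C$229,813.01

i = 0.0453/12 = 0.003775 per month; n = 5·12 = 60.
Accumulation factor s(60|0.003775) = 67.196788; FV = 3420 × 67.196788 = 229,813.0146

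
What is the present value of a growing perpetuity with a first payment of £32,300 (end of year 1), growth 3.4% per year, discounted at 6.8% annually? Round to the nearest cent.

£950,000.00

PV = D₁/(r − g) = 32300/(0.068 − 0.034) = 950,000.0000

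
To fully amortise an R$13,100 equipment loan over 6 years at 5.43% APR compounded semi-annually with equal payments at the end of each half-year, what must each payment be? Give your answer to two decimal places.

Periodic rate i = 0.0543/2 = 0.02715; n = 6 × 2 = 12 periods.
Annuity-PV factor = 10.125498; PMT = 13100 / 10.125498 = 1,293.7636

R$1,293.76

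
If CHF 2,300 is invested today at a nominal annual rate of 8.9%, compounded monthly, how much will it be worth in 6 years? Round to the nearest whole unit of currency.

Periodic rate i = 0.089/12 = 0.00741667; n = 6 × 12 = 72 periods.
2,300 × (1+0.00741667)^72 = 2,300 × 1.702384 = 3,915.4827

CHF 3,915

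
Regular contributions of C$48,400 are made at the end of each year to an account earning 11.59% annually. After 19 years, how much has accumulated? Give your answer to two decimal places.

C$2,937,009.87

Accumulation factor s(19|0.1159) = 60.682022; FV = 48400 × 60.682022 = 2,937,009.8745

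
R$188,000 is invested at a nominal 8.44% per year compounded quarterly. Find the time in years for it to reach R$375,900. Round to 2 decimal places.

8.30 years

Periodic rate i = 0.0844/4 = 0.0211.
n = ln(375900/188000) / ln(1+0.0211) = ln(1.99947) / 0.020880 = 33.1832 quarters
= 33.1832/4 years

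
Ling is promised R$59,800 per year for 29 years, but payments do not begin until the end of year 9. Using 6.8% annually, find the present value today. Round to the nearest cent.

PV at t=8 (ordinary 29-year annuity): 59800 × a(29|0.068) = 59800 × 12.523531 = 748,907.1276
PV₀ = 748,907.1276 / (1+0.068)^8 = 748,907.1276 / 1.692661 = 442,443.6255

R$442,443.63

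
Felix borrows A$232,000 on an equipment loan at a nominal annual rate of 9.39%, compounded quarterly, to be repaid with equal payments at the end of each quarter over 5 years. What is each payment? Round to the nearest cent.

A$14,668.60

i = 0.0939/4 = 0.023475 per quarter; n = 5·4 = 20.
Annuity-PV factor = 15.816101; PMT = 232000 / 15.816101 = 14,668.5963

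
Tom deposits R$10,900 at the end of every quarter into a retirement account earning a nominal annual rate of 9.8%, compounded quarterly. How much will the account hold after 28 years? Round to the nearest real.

Periodic rate i = 0.098/4 = 0.0245; n = 28 × 4 = 112 periods.
FV = PMT · [(1+i)^n − 1] / i = 10900 · 573.191267 = 6,247,784.8109

R$6,247,785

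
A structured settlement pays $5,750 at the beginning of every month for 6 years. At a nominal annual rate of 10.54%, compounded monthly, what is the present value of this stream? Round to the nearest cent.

$308,548.84

Periodic rate i = 0.1054/12 = 0.00878333; n = 6 × 12 = 72 periods.
Annuity factor a(72|0.00878333) × (1+i) = 53.660669; PV = 5750 × 53.660669 = 308,548.8448
(Beginning-of-period payments → annuity-due factor ×(1+i).)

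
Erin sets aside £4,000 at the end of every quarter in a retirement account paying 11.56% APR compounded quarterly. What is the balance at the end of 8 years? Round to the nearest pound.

With 4 periods per year: i = 0.0289, n = 32.
Accumulation factor s(32|0.0289) = 51.505925; FV = 4000 × 51.505925 = 206,023.7004

£206,024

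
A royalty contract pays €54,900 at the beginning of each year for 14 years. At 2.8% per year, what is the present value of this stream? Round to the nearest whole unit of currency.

Annuity factor a(14|0.028) × (1+i) = 11.772274; PV = 54900 × 11.772274 = 646,297.8450
(Beginning-of-period payments → annuity-due factor ×(1+i).)

€646,298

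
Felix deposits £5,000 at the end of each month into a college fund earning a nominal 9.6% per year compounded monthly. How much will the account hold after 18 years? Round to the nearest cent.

i = 0.096/12 = 0.008 per month; n = 18·12 = 216.
Accumulation factor s(216|0.008) = 573.851576; FV = 5000 × 573.851576 = 2,869,257.8781

£2,869,257.88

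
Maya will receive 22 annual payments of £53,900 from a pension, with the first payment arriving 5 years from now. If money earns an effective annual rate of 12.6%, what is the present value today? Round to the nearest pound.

PV at t=4 (ordinary 22-year annuity): 53900 × a(22|0.126) = 53900 × 7.353352 = 396,345.6610
PV₀ = 396,345.6610 / (1+0.126)^4 = 396,345.6610 / 1.607510 = 246,558.8218

£246,559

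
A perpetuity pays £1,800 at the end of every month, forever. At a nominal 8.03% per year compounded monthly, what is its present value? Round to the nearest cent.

£268,991.28

Periodic rate i = 0.0803/12 = 0.00669167.
PV = PMT / i = 1800 / 0.00669167 = 268,991.2827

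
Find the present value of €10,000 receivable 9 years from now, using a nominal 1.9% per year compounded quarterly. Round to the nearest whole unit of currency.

i = 0.019/4 = 0.00475 per quarter; n = 9·4 = 36.
Discount factor = (1+0.00475)^(−36) = 0.843163; PV = 10,000 × 0.843163 = 8,431.6285

€8,432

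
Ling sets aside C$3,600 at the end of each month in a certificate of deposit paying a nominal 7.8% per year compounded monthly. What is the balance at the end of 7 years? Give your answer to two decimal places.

C$400,589.38

With 12 periods per year: i = 0.0065, n = 84.
FV = 3600 × [(1+0.0065)^84 − 1] / 0.0065 = 3600 × 111.274827 = 400,589.3781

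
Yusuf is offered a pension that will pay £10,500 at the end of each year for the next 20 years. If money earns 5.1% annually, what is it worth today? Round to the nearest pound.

£129,751

Annuity factor a(20|0.051) = 12.357217; PV = 10500 × 12.357217 = 129,750.7801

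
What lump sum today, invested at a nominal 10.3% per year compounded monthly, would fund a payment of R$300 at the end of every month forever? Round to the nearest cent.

R$34,951.46

Periodic rate i = 0.103/12 = 0.00858333.
PV = C/r = 300/0.00858333 = 34,951.4563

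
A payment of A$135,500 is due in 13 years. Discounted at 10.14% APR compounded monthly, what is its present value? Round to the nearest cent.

Periodic rate i = 0.1014/12 = 0.00845; n = 13 × 12 = 156 periods.
Discount factor = (1+0.00845)^(−156) = 0.269103; PV = 135,500 × 0.269103 = 36,463.4307

A$36,463.43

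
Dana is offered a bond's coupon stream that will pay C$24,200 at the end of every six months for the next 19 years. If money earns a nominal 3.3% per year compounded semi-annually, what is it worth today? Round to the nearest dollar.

C$679,166

Periodic rate i = 0.033/2 = 0.0165; n = 19 × 2 = 38 periods.
Annuity factor a(38|0.0165) = 28.064715; PV = 24200 × 28.064715 = 679,166.1113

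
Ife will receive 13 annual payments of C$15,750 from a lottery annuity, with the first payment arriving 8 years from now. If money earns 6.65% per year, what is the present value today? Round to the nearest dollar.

Value one period before first payment (t=7): 15750 × [1 − (1+0.0665)^(−13)] / 0.0665 = 15750 × 8.526002 = 134,284.5321
Discount back 7 years: 134,284.5321 × (1+0.0665)^(−7) = 134,284.5321 × 0.637197 = 85,565.7520

C$85,566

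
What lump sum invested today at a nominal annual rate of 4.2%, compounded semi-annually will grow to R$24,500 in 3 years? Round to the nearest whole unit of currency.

R$21,628

Periodic rate i = 0.042/2 = 0.021; n = 3 × 2 = 6 periods.
PV = 24,500 / (1 + 0.021)^6 = 24,500 / 1.132803 = 21,627.7645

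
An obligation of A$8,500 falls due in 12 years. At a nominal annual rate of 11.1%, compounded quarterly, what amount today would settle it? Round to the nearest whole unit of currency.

i = 0.111/4 = 0.02775 per quarter; n = 12·4 = 48.
PV = FV·(1+i)^(−n) = 8,500 × 0.268782 = 2,284.6497

A$2,285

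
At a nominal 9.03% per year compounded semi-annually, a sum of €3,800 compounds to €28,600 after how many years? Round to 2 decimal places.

22.85 years

Periodic rate i = 0.0903/2 = 0.04515.
(1+i)^n = 28600/3800 = 7.52632, so n = ln 7.52632 / ln 1.04515 = 45.7062 half-years
= 45.7062/2 years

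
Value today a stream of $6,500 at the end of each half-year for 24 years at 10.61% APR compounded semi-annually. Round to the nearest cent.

Periodic rate i = 0.1061/2 = 0.05305; n = 24 × 2 = 48 periods.
PV = PMT · [1 − (1+i)^(−n)] / i = 6500 · 17.273391 = 112,277.0408

$112,277.04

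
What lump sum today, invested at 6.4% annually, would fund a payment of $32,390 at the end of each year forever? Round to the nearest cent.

$506,093.75

PV = C/r = 32390/0.064 = 506,093.7500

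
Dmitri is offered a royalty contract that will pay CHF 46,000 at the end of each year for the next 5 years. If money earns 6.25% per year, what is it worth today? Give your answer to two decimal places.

Annuity factor a(5|0.0625) = 4.183869; PV = 46000 × 4.183869 = 192,457.9841

CHF 192,457.98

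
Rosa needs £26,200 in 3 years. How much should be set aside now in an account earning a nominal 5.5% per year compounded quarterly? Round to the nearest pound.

£22,240

With 4 periods per year: i = 0.01375, n = 12.
PV = FV·(1+i)^(−n) = 26,200 × 0.848847 = 22,239.8004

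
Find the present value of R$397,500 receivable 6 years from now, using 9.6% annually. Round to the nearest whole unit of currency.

R$229,337

Discount factor = (1+0.096)^(−6) = 0.576948; PV = 397,500 × 0.576948 = 229,336.8315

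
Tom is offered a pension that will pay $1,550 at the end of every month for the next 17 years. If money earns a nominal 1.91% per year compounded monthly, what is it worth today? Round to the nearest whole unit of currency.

With 12 periods per year: i = 0.00159167, n = 204.
PV = PMT · [1 − (1+i)^(−n)] / i = 1550 · 174.074932 = 269,816.1451

$269,816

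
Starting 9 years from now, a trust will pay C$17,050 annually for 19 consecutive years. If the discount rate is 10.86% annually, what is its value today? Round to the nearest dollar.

C$59,112

PV at t=8 (ordinary 19-year annuity): 17050 × a(19|0.1086) = 17050 × 7.909586 = 134,858.4474
Discount back 8 years: 134,858.4474 × (1+0.1086)^(−8) = 134,858.4474 × 0.438330 = 59,112.4775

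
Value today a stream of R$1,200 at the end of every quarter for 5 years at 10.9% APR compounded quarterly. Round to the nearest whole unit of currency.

R$18,315

With 4 periods per year: i = 0.02725, n = 20.
PV = 1200 × [1 − (1+0.02725)^(−20)] / 0.02725 = 1200 × 15.262889 = 18,315.4668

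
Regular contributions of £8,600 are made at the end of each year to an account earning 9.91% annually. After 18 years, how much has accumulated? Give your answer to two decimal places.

£388,657.68

FV = PMT · [(1+i)^n − 1] / i = 8600 · 45.192754 = 388,657.6802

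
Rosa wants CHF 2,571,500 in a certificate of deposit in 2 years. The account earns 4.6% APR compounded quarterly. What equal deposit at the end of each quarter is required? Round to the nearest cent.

CHF 308,721.51

Periodic rate i = 0.046/4 = 0.0115; n = 2 × 4 = 8 periods.
FV-annuity factor = 8.329513; PMT = 2.5715e+06 / 8.329513 = 308,721.5138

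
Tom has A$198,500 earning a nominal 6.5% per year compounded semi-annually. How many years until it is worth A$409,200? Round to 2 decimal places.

11.31 years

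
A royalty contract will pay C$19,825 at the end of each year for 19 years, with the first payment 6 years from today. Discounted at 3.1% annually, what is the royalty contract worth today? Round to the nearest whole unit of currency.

Value one period before first payment (t=5): 19825 × [1 − (1+0.031)^(−19)] / 0.031 = 19825 × 14.197818 = 281,471.7486
Discount back 5 years: 281,471.7486 × (1+0.031)^(−5) = 281,471.7486 × 0.858434 = 241,624.7873

C$241,625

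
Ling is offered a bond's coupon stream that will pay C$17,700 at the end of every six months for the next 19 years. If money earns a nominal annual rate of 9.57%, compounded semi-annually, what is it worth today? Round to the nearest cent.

C$307,284.26

i = 0.0957/2 = 0.04785 per half-year; n = 19·2 = 38.
PV = PMT · [1 − (1+i)^(−n)] / i = 17700 · 17.360692 = 307,284.2565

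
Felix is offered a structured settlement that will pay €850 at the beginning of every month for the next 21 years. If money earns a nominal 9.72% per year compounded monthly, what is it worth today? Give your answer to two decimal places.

€91,935.82

Periodic rate i = 0.0972/12 = 0.0081; n = 21 × 12 = 252 periods.
Annuity factor a(252|0.0081) × (1+i) = 108.159790; PV = 850 × 108.159790 = 91,935.8211
Payments are at the start of each period, so multiply by (1+i).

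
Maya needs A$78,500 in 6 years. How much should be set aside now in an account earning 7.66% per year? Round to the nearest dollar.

PV = 78,500 / (1 + 0.0766)^6 = 78,500 / 1.557135 = 50,413.1000

A$50,413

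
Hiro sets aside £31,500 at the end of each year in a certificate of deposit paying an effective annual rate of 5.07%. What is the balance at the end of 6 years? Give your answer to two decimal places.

£214,638.00

FV = PMT · [(1+i)^n − 1] / i = 31500 · 6.813905 = 214,637.9961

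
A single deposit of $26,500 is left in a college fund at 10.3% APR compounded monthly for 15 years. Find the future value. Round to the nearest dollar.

$123,415

i = 0.103/12 = 0.00858333 per month; n = 15·12 = 180.
FV = PV·(1+i)^n = 26,500 × 4.657166 = 123,414.8948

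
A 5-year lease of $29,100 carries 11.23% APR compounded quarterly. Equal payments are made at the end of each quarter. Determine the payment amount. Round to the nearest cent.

$1,921.33

i = 0.1123/4 = 0.028075 per quarter; n = 5·4 = 20.
PMT = 29100 / ( [1 − (1+0.028075)^(−20)] / 0.028075 ) = 29100 / 15.145747 = 1,921.3315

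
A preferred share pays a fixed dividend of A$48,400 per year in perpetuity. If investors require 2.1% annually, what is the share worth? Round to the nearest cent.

PV = PMT / i = 48400 / 0.021 = 2,304,761.9048

A$2,304,761.90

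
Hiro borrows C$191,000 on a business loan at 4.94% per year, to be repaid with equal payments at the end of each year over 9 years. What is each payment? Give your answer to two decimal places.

Annuity-PV factor = 7.126851; PMT = 191000 / 7.126851 = 26,800.0536

C$26,800.05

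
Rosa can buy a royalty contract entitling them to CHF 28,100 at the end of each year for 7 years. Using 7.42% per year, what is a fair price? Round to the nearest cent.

PV = 28100 × [1 − (1+0.0742)^(−7)] / 0.0742 = 28100 × 5.311264 = 149,246.5222

CHF 149,246.52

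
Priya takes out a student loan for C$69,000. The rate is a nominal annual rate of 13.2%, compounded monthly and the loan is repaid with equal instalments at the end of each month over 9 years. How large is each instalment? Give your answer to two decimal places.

With 12 periods per year: i = 0.011, n = 108.
PMT = 69000 / ( [1 − (1+0.011)^(−108)] / 0.011 ) = 69000 / 63.016908 = 1,094.9442

C$1,094.94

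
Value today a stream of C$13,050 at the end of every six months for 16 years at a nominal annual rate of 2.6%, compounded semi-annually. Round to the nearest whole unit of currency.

C$339,851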